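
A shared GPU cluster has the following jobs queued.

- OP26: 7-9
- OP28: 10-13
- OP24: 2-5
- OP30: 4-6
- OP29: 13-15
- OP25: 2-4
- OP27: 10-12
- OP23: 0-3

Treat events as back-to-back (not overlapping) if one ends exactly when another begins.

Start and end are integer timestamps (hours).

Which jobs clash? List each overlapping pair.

Sorted by start: OP23, OP24, OP25, OP30, OP26, OP27, OP28, OP29.
OP24 starts before OP23 ends → OP23 and OP24 overlap.
OP25 starts before OP23 ends → OP23 and OP25 overlap.
OP30 starts after OP23 ends, so nothing later overlaps OP23 either.
OP25 starts before OP24 ends → OP24 and OP25 overlap.
OP30 starts before OP24 ends → OP24 and OP30 overlap.
OP26 starts after OP24 ends, so nothing later overlaps OP24 either.
OP30 starts exactly when OP25 ends (back-to-back, no overlap), so nothing later overlaps OP25 either.
OP26 starts after OP30 ends, so nothing later overlaps OP30 either.
OP27 starts after OP26 ends, so nothing later overlaps OP26 either.
OP28 starts before OP27 ends → OP27 and OP28 overlap.
OP29 starts after OP27 ends.
OP29 starts exactly when OP28 ends (back-to-back, no overlap).

OP23 & OP24, OP23 & OP25, OP24 & OP25, OP24 & OP30, OP27 & OP28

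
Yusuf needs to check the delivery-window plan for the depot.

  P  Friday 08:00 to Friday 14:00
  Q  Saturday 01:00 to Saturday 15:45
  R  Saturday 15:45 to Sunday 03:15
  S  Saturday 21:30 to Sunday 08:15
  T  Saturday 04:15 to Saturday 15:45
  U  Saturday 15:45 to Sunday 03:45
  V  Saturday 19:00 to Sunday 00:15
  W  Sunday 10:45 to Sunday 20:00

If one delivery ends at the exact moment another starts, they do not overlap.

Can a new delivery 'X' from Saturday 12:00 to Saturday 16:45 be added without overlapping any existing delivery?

P: ends Friday 14:00 at or before X starts Saturday 12:00 → clear.
Q: starts Saturday 01:00 before X ends Saturday 16:45, and ends Saturday 15:45 after X starts Saturday 12:00 → overlap.
T: starts Saturday 04:15 before X ends Saturday 16:45, and ends Saturday 15:45 after X starts Saturday 12:00 → overlap.
R: starts Saturday 15:45 before X ends Saturday 16:45, and ends Sunday 03:15 after X starts Saturday 12:00 → overlap.
U: starts Saturday 15:45 before X ends Saturday 16:45, and ends Sunday 03:45 after X starts Saturday 12:00 → overlap.
V: starts Saturday 19:00 at or after X ends Saturday 16:45 → clear.
S: starts Saturday 21:30 at or after X ends Saturday 16:45 → clear.
W: starts Sunday 10:45 at or after X ends Saturday 16:45 → clear.
X overlaps Q, R, T, U.

No — it overlaps Q, R, T, U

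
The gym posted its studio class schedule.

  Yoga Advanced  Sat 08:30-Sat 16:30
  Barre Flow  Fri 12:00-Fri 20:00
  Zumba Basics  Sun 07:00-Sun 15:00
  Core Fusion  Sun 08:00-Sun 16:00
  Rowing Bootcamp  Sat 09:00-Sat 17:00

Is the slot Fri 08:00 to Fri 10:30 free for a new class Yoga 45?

Barre Flow: starts Fri 12:00 at or after Yoga 45 ends Fri 10:30 → clear.
Yoga Advanced: starts Sat 08:30 at or after Yoga 45 ends Fri 10:30 → clear.
Rowing Bootcamp: starts Sat 09:00 at or after Yoga 45 ends Fri 10:30 → clear.
Zumba Basics: starts Sun 07:00 at or after Yoga 45 ends Fri 10:30 → clear.
Core Fusion: starts Sun 08:00 at or after Yoga 45 ends Fri 10:30 → clear.

Yes — the slot is free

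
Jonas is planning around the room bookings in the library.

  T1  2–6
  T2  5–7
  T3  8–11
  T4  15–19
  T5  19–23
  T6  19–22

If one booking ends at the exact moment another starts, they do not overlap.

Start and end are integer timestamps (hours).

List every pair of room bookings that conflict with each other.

T1 & T2, T5 & T6

Check each pair: they overlap iff neither finishes before the other starts.
Sorted by start: T1, T2, T3, T4, T5, T6.
T2 starts before T1 ends → T1 and T2 overlap.
T3 starts after T1 ends, so T1 has no further overlaps.
T3 starts after T2 ends, so T2 has no further overlaps.
T4 starts after T3 ends, so T3 has no further overlaps.
T5 starts exactly when T4 ends (back-to-back, no overlap), so T4 has no further overlaps.
T6 starts before T5 ends → T5 and T6 overlap.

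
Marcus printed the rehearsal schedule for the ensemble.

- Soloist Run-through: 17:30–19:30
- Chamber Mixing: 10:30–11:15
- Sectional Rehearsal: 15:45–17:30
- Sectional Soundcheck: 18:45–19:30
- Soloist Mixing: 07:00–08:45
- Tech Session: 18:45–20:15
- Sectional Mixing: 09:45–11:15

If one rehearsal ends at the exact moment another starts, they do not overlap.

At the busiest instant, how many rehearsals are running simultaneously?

Walk through starts and ends in time order (an end at T is processed before a start at T):
07:00 start Soloist Mixing → 1
08:45 end Soloist Mixing → 0
09:45 start Sectional Mixing → 1
10:30 start Chamber Mixing → 2
11:15 end Chamber Mixing → 1
11:15 end Sectional Mixing → 0
15:45 start Sectional Rehearsal → 1
17:30 end Sectional Rehearsal → 0
17:30 start Soloist Run-through → 1
18:45 start Sectional Soundcheck → 2
18:45 start Tech Session → 3
19:30 end Sectional Soundcheck → 2
19:30 end Soloist Run-through → 1
20:15 end Tech Session → 0
Peak is 3, at 18:45 (Sectional Soundcheck, Soloist Run-through, Tech Session).

3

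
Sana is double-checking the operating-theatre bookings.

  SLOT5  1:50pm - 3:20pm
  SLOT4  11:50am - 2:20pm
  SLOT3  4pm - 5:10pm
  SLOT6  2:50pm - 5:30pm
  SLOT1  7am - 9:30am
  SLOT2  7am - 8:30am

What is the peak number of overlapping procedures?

2

Walk through starts and ends in time order (an end at T is processed before a start at T):
7am start SLOT1 → 1
7am start SLOT2 → 2
8:30am end SLOT2 → 1
9:30am end SLOT1 → 0
11:50am start SLOT4 → 1
1:50pm start SLOT5 → 2
2:20pm end SLOT4 → 1
2:50pm start SLOT6 → 2
3:20pm end SLOT5 → 1
4pm start SLOT3 → 2
5:10pm end SLOT3 → 1
5:30pm end SLOT6 → 0
Peak is 2, at 7am (SLOT1, SLOT2).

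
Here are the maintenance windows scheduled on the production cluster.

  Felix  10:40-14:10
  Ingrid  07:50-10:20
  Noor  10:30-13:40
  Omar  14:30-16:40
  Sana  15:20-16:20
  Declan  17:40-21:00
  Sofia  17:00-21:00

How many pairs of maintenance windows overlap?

3

Sorted by start: Ingrid, Noor, Felix, Omar, Sana, Sofia, Declan.
Noor starts after Ingrid ends; Ingrid is clear from here.
Felix starts before Noor ends → Noor and Felix overlap.
Omar starts after Noor ends; Noor is clear from here.
Omar starts after Felix ends; Felix is clear from here.
Sana starts before Omar ends → Omar and Sana overlap.
Sofia starts after Omar ends; Omar is clear from here.
Sofia starts after Sana ends; Sana is clear from here.
Declan starts before Sofia ends → Sofia and Declan overlap.
Overlapping pairs: Declan & Sofia, Felix & Noor, Omar & Sana — 3 in total.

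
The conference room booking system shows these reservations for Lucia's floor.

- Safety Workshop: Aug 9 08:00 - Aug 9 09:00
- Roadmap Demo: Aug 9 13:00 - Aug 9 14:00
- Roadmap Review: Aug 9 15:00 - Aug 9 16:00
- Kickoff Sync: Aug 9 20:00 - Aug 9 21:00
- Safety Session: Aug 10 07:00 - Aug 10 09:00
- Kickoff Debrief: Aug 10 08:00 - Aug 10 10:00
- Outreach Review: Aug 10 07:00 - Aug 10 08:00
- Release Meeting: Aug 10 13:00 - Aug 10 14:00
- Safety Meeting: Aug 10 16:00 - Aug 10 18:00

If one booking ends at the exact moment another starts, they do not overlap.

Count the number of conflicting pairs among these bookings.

Two intervals overlap when each starts before the other ends.
Sorted by start: Safety Workshop, Roadmap Demo, Roadmap Review, Kickoff Sync, Safety Session, Outreach Review, Kickoff Debrief, Release Meeting, Safety Meeting.
Roadmap Demo starts after Safety Workshop ends, so nothing later overlaps Safety Workshop either.
Roadmap Review starts after Roadmap Demo ends, so nothing later overlaps Roadmap Demo either.
Kickoff Sync starts after Roadmap Review ends, so nothing later overlaps Roadmap Review either.
Safety Session starts after Kickoff Sync ends, so nothing later overlaps Kickoff Sync either.
Outreach Review starts before Safety Session ends → Safety Session and Outreach Review overlap.
Kickoff Debrief starts before Safety Session ends → Safety Session and Kickoff Debrief overlap.
Release Meeting starts after Safety Session ends, so nothing later overlaps Safety Session either.
Kickoff Debrief starts exactly when Outreach Review ends (back-to-back, no overlap), so nothing later overlaps Outreach Review either.
Release Meeting starts after Kickoff Debrief ends, so nothing later overlaps Kickoff Debrief either.
Safety Meeting starts after Release Meeting ends.
Overlapping pairs: Kickoff Debrief & Safety Session, Outreach Review & Safety Session — 2 in total.

2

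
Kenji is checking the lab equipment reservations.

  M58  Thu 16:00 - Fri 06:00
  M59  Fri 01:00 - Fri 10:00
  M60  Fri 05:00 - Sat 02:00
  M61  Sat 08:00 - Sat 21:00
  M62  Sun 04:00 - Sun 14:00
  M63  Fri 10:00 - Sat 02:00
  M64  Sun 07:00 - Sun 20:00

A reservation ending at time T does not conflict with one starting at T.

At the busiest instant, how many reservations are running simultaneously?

Sweep the timeline, counting +1 at each start and −1 at each end (ends before starts at a tie):
Thu 16:00 start M58 → 1
Fri 01:00 start M59 → 2
Fri 05:00 start M60 → 3
Fri 06:00 end M58 → 2
Fri 10:00 end M59 → 1
Fri 10:00 start M63 → 2
Sat 02:00 end M60 → 1
Sat 02:00 end M63 → 0
Sat 08:00 start M61 → 1
Sat 21:00 end M61 → 0
Sun 04:00 start M62 → 1
Sun 07:00 start M64 → 2
Sun 14:00 end M62 → 1
Sun 20:00 end M64 → 0
Peak is 3, at Fri 05:00 (M58, M59, M60).

3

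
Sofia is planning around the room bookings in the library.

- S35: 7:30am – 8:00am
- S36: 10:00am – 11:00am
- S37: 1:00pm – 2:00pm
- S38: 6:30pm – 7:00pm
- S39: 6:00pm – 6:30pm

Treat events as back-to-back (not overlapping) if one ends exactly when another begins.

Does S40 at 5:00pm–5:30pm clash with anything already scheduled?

S35: ends 8:00am at or before S40 starts 5:00pm → clear.
S36: ends 11:00am at or before S40 starts 5:00pm → clear.
S37: ends 2:00pm at or before S40 starts 5:00pm → clear.
S39: starts 6:00pm at or after S40 ends 5:30pm → clear.
S38: starts 6:30pm at or after S40 ends 5:30pm → clear.

No — it doesn't clash with anything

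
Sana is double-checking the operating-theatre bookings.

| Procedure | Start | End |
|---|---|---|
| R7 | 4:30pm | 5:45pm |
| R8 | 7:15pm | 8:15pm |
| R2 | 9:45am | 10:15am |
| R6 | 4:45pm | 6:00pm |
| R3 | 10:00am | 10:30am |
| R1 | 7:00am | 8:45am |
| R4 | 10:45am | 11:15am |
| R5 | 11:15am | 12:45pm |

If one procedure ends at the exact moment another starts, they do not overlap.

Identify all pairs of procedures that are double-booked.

R2 & R3, R6 & R7

Sorted by start: R1, R2, R3, R4, R5, R7, R6, R8.
R2 starts after R1 ends — done with R1.
R3 starts before R2 ends → R2 and R3 overlap.
R4 starts after R2 ends — done with R2.
R4 starts after R3 ends — done with R3.
R5 starts exactly when R4 ends (back-to-back, no overlap) — done with R4.
R7 starts after R5 ends — done with R5.
R6 starts before R7 ends → R7 and R6 overlap.
R8 starts after R7 ends.
R8 starts after R6 ends.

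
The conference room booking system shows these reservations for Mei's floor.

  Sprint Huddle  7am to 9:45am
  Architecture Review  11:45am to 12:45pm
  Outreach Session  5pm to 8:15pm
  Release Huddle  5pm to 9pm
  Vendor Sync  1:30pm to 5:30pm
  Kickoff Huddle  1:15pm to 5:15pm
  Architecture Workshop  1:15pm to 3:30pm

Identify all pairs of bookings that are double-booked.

Check each pair: they overlap iff neither finishes before the other starts.
Sorted by start: Sprint Huddle, Architecture Review, Kickoff Huddle, Architecture Workshop, Vendor Sync, Release Huddle, Outreach Session.
Architecture Review starts after Sprint Huddle ends, so nothing later overlaps Sprint Huddle either.
Kickoff Huddle starts after Architecture Review ends, so nothing later overlaps Architecture Review either.
Architecture Workshop starts before Kickoff Huddle ends → Kickoff Huddle and Architecture Workshop overlap.
Vendor Sync starts before Kickoff Huddle ends → Kickoff Huddle and Vendor Sync overlap.
Release Huddle starts before Kickoff Huddle ends → Kickoff Huddle and Release Huddle overlap.
Outreach Session starts before Kickoff Huddle ends → Kickoff Huddle and Outreach Session overlap.
Vendor Sync starts before Architecture Workshop ends → Architecture Workshop and Vendor Sync overlap.
Release Huddle starts after Architecture Workshop ends, so nothing later overlaps Architecture Workshop either.
Release Huddle starts before Vendor Sync ends → Vendor Sync and Release Huddle overlap.
Outreach Session starts before Vendor Sync ends → Vendor Sync and Outreach Session overlap.
Outreach Session starts before Release Huddle ends → Release Huddle and Outreach Session overlap.

Architecture Workshop & Kickoff Huddle, Architecture Workshop & Vendor Sync, Kickoff Huddle & Outreach Session, Kickoff Huddle & Release Huddle, Kickoff Huddle & Vendor Sync, Outreach Session & Release Huddle, Outreach Session & Vendor Sync, Release Huddle & Vendor Sync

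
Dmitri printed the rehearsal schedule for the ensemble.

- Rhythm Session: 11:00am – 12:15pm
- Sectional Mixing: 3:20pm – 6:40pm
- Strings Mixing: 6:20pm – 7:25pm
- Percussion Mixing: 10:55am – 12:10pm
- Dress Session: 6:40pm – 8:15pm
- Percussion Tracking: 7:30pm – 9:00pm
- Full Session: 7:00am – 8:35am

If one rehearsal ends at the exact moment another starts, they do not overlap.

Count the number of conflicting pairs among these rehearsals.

4

Sorted by start: Full Session, Percussion Mixing, Rhythm Session, Sectional Mixing, Strings Mixing, Dress Session, Percussion Tracking.
Percussion Mixing starts after Full Session ends, so nothing later overlaps Full Session either.
Rhythm Session starts before Percussion Mixing ends → Percussion Mixing and Rhythm Session overlap.
Sectional Mixing starts after Percussion Mixing ends, so nothing later overlaps Percussion Mixing either.
Sectional Mixing starts after Rhythm Session ends, so nothing later overlaps Rhythm Session either.
Strings Mixing starts before Sectional Mixing ends → Sectional Mixing and Strings Mixing overlap.
Dress Session starts exactly when Sectional Mixing ends (back-to-back, no overlap), so nothing later overlaps Sectional Mixing either.
Dress Session starts before Strings Mixing ends → Strings Mixing and Dress Session overlap.
Percussion Tracking starts after Strings Mixing ends.
Percussion Tracking starts before Dress Session ends → Dress Session and Percussion Tracking overlap.
Overlapping pairs: Dress Session & Percussion Tracking, Dress Session & Strings Mixing, Percussion Mixing & Rhythm Session, Sectional Mixing & Strings Mixing — 4 in total.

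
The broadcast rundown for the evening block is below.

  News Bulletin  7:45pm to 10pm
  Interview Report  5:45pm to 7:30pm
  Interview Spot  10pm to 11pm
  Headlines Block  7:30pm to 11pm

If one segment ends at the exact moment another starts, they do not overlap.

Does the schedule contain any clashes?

Yes

Two intervals overlap when each starts before the other ends.
Sorted by start: Interview Report, Headlines Block, News Bulletin, Interview Spot.
Headlines Block starts exactly when Interview Report ends (back-to-back, no overlap), so Interview Report has no further overlaps.
News Bulletin starts before Headlines Block ends → Headlines Block and News Bulletin overlap.
That's a conflict, so the schedule is not conflict-free.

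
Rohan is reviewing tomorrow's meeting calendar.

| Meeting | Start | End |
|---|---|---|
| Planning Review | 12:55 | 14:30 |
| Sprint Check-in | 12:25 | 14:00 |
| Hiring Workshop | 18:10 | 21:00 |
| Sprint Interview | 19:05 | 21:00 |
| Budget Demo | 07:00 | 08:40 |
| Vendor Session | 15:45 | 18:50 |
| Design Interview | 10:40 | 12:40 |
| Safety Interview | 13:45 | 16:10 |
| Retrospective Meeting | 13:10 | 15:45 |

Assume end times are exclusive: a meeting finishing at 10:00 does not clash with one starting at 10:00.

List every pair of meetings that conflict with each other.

Design Interview & Sprint Check-in, Hiring Workshop & Sprint Interview, Hiring Workshop & Vendor Session, Planning Review & Retrospective Meeting, Planning Review & Safety Interview, Planning Review & Sprint Check-in, Retrospective Meeting & Safety Interview, Retrospective Meeting & Sprint Check-in, Safety Interview & Sprint Check-in, Safety Interview & Vendor Session

Check each pair: they overlap iff neither finishes before the other starts.
Sorted by start: Budget Demo, Design Interview, Sprint Check-in, Planning Review, Retrospective Meeting, Safety Interview, Vendor Session, Hiring Workshop, Sprint Interview.
Design Interview starts after Budget Demo ends, so Budget Demo has no further overlaps.
Sprint Check-in starts before Design Interview ends → Design Interview and Sprint Check-in overlap.
Planning Review starts after Design Interview ends, so Design Interview has no further overlaps.
Planning Review starts before Sprint Check-in ends → Sprint Check-in and Planning Review overlap.
Retrospective Meeting starts before Sprint Check-in ends → Sprint Check-in and Retrospective Meeting overlap.
Safety Interview starts before Sprint Check-in ends → Sprint Check-in and Safety Interview overlap.
Vendor Session starts after Sprint Check-in ends, so Sprint Check-in has no further overlaps.
Retrospective Meeting starts before Planning Review ends → Planning Review and Retrospective Meeting overlap.
Safety Interview starts before Planning Review ends → Planning Review and Safety Interview overlap.
Vendor Session starts after Planning Review ends, so Planning Review has no further overlaps.
Safety Interview starts before Retrospective Meeting ends → Retrospective Meeting and Safety Interview overlap.
Vendor Session starts exactly when Retrospective Meeting ends (back-to-back, no overlap), so Retrospective Meeting has no further overlaps.
Vendor Session starts before Safety Interview ends → Safety Interview and Vendor Session overlap.
Hiring Workshop starts after Safety Interview ends, so Safety Interview has no further overlaps.
Hiring Workshop starts before Vendor Session ends → Vendor Session and Hiring Workshop overlap.
Sprint Interview starts after Vendor Session ends.
Sprint Interview starts before Hiring Workshop ends → Hiring Workshop and Sprint Interview overlap.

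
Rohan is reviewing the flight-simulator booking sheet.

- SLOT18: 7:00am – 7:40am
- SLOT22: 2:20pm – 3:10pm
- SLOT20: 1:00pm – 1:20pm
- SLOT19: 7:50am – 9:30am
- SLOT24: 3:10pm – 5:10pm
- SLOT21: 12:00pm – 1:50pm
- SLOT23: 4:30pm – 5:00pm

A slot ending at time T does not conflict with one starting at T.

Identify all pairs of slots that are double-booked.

Sorted by start: SLOT18, SLOT19, SLOT21, SLOT20, SLOT22, SLOT24, SLOT23.
SLOT19 starts after SLOT18 ends; SLOT18 is clear from here.
SLOT21 starts after SLOT19 ends; SLOT19 is clear from here.
SLOT20 starts before SLOT21 ends → SLOT21 and SLOT20 overlap.
SLOT22 starts after SLOT21 ends; SLOT21 is clear from here.
SLOT22 starts after SLOT20 ends; SLOT20 is clear from here.
SLOT24 starts exactly when SLOT22 ends (back-to-back, no overlap); SLOT22 is clear from here.
SLOT23 starts before SLOT24 ends → SLOT24 and SLOT23 overlap.

SLOT20 & SLOT21, SLOT23 & SLOT24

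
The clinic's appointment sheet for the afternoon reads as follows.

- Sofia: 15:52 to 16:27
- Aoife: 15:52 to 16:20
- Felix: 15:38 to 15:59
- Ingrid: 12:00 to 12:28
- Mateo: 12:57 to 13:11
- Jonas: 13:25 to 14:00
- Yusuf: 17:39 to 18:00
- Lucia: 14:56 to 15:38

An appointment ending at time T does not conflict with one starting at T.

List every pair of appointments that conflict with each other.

Sorted by start: Ingrid, Mateo, Jonas, Lucia, Felix, Aoife, Sofia, Yusuf.
Mateo starts after Ingrid ends; Ingrid is clear from here.
Jonas starts after Mateo ends; Mateo is clear from here.
Lucia starts after Jonas ends; Jonas is clear from here.
Felix starts exactly when Lucia ends (back-to-back, no overlap); Lucia is clear from here.
Aoife starts before Felix ends → Felix and Aoife overlap.
Sofia starts before Felix ends → Felix and Sofia overlap.
Yusuf starts after Felix ends.
Sofia starts before Aoife ends → Aoife and Sofia overlap.
Yusuf starts after Aoife ends.
Yusuf starts after Sofia ends.

Aoife & Felix, Aoife & Sofia, Felix & Sofia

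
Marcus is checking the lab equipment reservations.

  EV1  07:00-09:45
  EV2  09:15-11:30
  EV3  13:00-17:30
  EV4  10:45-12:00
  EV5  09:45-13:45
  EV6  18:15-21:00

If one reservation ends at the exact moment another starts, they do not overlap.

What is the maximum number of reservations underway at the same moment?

Walk through starts and ends in time order (an end at T is processed before a start at T):
07:00 start EV1 → 1
09:15 start EV2 → 2
09:45 end EV1 → 1
09:45 start EV5 → 2
10:45 start EV4 → 3
11:30 end EV2 → 2
12:00 end EV4 → 1
13:00 start EV3 → 2
13:45 end EV5 → 1
17:30 end EV3 → 0
18:15 start EV6 → 1
21:00 end EV6 → 0
Peak is 3, at 10:45 (EV2, EV4, EV5).

3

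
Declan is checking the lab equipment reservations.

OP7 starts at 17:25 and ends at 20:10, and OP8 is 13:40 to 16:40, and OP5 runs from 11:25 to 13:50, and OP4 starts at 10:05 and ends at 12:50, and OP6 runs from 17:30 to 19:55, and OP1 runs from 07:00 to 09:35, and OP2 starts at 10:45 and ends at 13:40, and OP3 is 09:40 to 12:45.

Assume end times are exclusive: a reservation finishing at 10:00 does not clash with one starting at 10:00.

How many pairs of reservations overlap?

8

Sorted by start: OP1, OP3, OP4, OP2, OP5, OP8, OP7, OP6.
OP3 starts after OP1 ends; OP1 is clear from here.
OP4 starts before OP3 ends → OP3 and OP4 overlap.
OP2 starts before OP3 ends → OP3 and OP2 overlap.
OP5 starts before OP3 ends → OP3 and OP5 overlap.
OP8 starts after OP3 ends; OP3 is clear from here.
OP2 starts before OP4 ends → OP4 and OP2 overlap.
OP5 starts before OP4 ends → OP4 and OP5 overlap.
OP8 starts after OP4 ends; OP4 is clear from here.
OP5 starts before OP2 ends → OP2 and OP5 overlap.
OP8 starts exactly when OP2 ends (back-to-back, no overlap); OP2 is clear from here.
OP8 starts before OP5 ends → OP5 and OP8 overlap.
OP7 starts after OP5 ends; OP5 is clear from here.
OP7 starts after OP8 ends; OP8 is clear from here.
OP6 starts before OP7 ends → OP7 and OP6 overlap.
Overlapping pairs: OP2 & OP3, OP2 & OP4, OP2 & OP5, OP3 & OP4, OP3 & OP5, OP4 & OP5, OP5 & OP8, OP6 & OP7 — 8 in total.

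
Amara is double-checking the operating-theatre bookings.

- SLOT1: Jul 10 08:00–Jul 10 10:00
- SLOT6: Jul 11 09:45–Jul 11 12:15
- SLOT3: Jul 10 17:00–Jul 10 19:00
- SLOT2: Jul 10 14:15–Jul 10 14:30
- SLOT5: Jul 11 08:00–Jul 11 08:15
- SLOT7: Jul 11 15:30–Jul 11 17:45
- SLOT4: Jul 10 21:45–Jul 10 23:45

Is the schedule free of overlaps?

Yes

Two intervals overlap when each starts before the other ends.
Sorted by start: SLOT1, SLOT2, SLOT3, SLOT4, SLOT5, SLOT6, SLOT7.
SLOT2 starts after SLOT1 ends, so SLOT1 has no further overlaps.
SLOT3 starts after SLOT2 ends, so SLOT2 has no further overlaps.
SLOT4 starts after SLOT3 ends, so SLOT3 has no further overlaps.
SLOT5 starts after SLOT4 ends, so SLOT4 has no further overlaps.
SLOT6 starts after SLOT5 ends, so SLOT5 has no further overlaps.
SLOT7 starts after SLOT6 ends.
Every pair is clear; the schedule has no overlaps.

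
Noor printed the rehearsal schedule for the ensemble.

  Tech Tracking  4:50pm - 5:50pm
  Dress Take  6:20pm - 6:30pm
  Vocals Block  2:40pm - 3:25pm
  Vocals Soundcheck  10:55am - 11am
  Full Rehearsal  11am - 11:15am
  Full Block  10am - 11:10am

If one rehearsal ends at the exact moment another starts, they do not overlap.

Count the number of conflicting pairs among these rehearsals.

2

Check each pair: they overlap iff neither finishes before the other starts.
Sorted by start: Full Block, Vocals Soundcheck, Full Rehearsal, Vocals Block, Tech Tracking, Dress Take.
Vocals Soundcheck starts before Full Block ends → Full Block and Vocals Soundcheck overlap.
Full Rehearsal starts before Full Block ends → Full Block and Full Rehearsal overlap.
Vocals Block starts after Full Block ends; Full Block is clear from here.
Full Rehearsal starts exactly when Vocals Soundcheck ends (back-to-back, no overlap); Vocals Soundcheck is clear from here.
Vocals Block starts after Full Rehearsal ends; Full Rehearsal is clear from here.
Tech Tracking starts after Vocals Block ends; Vocals Block is clear from here.
Dress Take starts after Tech Tracking ends.
Overlapping pairs: Full Block & Full Rehearsal, Full Block & Vocals Soundcheck — 2 in total.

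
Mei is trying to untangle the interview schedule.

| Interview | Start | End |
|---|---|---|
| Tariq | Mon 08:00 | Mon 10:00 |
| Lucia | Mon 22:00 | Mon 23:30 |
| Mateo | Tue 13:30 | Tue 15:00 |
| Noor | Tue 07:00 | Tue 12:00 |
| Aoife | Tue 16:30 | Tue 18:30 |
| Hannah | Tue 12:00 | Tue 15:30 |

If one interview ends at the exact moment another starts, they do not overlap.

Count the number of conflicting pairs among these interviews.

1

Sorted by start: Tariq, Lucia, Noor, Hannah, Mateo, Aoife.
Lucia starts after Tariq ends; Tariq is clear from here.
Noor starts after Lucia ends; Lucia is clear from here.
Hannah starts exactly when Noor ends (back-to-back, no overlap); Noor is clear from here.
Mateo starts before Hannah ends → Hannah and Mateo overlap.
Aoife starts after Hannah ends.
Aoife starts after Mateo ends.
Overlapping pairs: Hannah & Mateo — 1 in total.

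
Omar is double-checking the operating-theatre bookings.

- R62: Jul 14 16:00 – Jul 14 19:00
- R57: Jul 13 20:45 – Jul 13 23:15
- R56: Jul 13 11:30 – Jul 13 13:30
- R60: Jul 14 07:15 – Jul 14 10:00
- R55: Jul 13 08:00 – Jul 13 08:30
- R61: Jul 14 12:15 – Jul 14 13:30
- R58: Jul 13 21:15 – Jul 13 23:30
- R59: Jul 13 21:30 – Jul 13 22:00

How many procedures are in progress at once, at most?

3

Sort all start/end points and keep a running count:
Jul 13 08:00 start R55 → 1
Jul 13 08:30 end R55 → 0
Jul 13 11:30 start R56 → 1
Jul 13 13:30 end R56 → 0
Jul 13 20:45 start R57 → 1
Jul 13 21:15 start R58 → 2
Jul 13 21:30 start R59 → 3
Jul 13 22:00 end R59 → 2
Jul 13 23:15 end R57 → 1
Jul 13 23:30 end R58 → 0
Jul 14 07:15 start R60 → 1
Jul 14 10:00 end R60 → 0
Jul 14 12:15 start R61 → 1
Jul 14 13:30 end R61 → 0
Jul 14 16:00 start R62 → 1
Jul 14 19:00 end R62 → 0
Peak is 3, at Jul 13 21:30 (R57, R58, R59).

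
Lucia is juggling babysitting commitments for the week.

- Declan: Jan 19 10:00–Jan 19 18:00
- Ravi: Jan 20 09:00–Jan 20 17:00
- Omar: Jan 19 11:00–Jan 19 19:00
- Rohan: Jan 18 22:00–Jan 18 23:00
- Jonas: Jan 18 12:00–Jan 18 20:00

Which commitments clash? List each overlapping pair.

Declan & Omar

Sorted by start: Jonas, Rohan, Declan, Omar, Ravi.
Rohan starts after Jonas ends; Jonas is clear from here.
Declan starts after Rohan ends; Rohan is clear from here.
Omar starts before Declan ends → Declan and Omar overlap.
Ravi starts after Declan ends.
Ravi starts after Omar ends.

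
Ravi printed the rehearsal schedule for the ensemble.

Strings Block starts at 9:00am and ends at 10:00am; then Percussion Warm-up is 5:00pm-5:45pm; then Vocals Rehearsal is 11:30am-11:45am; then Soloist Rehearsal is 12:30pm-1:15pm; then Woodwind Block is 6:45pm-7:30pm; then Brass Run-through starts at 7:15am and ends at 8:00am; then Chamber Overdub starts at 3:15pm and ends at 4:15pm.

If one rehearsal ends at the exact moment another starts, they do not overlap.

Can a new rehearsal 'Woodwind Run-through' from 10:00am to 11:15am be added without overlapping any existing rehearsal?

Brass Run-through: ends 8:00am at or before Woodwind Run-through starts 10:00am → clear.
Strings Block: ends 10:00am at or before Woodwind Run-through starts 10:00am → clear.
Vocals Rehearsal: starts 11:30am at or after Woodwind Run-through ends 11:15am → clear.
Soloist Rehearsal: starts 12:30pm at or after Woodwind Run-through ends 11:15am → clear.
Chamber Overdub: starts 3:15pm at or after Woodwind Run-through ends 11:15am → clear.
Percussion Warm-up: starts 5:00pm at or after Woodwind Run-through ends 11:15am → clear.
Woodwind Block: starts 6:45pm at or after Woodwind Run-through ends 11:15am → clear.

Yes — the slot is free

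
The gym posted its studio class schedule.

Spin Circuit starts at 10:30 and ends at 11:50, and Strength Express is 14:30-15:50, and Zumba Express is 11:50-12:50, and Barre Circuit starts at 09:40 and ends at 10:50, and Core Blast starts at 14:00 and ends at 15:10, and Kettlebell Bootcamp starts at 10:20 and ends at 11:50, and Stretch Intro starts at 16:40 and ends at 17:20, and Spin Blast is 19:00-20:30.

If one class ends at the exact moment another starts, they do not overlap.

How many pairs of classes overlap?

4

Sorted by start: Barre Circuit, Kettlebell Bootcamp, Spin Circuit, Zumba Express, Core Blast, Strength Express, Stretch Intro, Spin Blast.
Kettlebell Bootcamp starts before Barre Circuit ends → Barre Circuit and Kettlebell Bootcamp overlap.
Spin Circuit starts before Barre Circuit ends → Barre Circuit and Spin Circuit overlap.
Zumba Express starts after Barre Circuit ends; Barre Circuit is clear from here.
Spin Circuit starts before Kettlebell Bootcamp ends → Kettlebell Bootcamp and Spin Circuit overlap.
Zumba Express starts exactly when Kettlebell Bootcamp ends (back-to-back, no overlap); Kettlebell Bootcamp is clear from here.
Zumba Express starts exactly when Spin Circuit ends (back-to-back, no overlap); Spin Circuit is clear from here.
Core Blast starts after Zumba Express ends; Zumba Express is clear from here.
Strength Express starts before Core Blast ends → Core Blast and Strength Express overlap.
Stretch Intro starts after Core Blast ends; Core Blast is clear from here.
Stretch Intro starts after Strength Express ends; Strength Express is clear from here.
Spin Blast starts after Stretch Intro ends.
Overlapping pairs: Barre Circuit & Kettlebell Bootcamp, Barre Circuit & Spin Circuit, Core Blast & Strength Express, Kettlebell Bootcamp & Spin Circuit — 4 in total.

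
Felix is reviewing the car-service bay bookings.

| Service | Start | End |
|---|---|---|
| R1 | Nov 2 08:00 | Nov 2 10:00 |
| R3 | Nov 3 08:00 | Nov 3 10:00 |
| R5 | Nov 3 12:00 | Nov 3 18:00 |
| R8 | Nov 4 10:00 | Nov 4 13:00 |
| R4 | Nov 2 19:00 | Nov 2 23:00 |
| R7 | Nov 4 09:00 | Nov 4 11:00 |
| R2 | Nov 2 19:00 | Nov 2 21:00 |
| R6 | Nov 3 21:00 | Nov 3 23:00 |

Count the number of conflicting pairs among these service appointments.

Check each pair: they overlap iff neither finishes before the other starts.
Sorted by start: R1, R2, R4, R3, R5, R6, R7, R8.
R2 starts after R1 ends; R1 is clear from here.
R4 starts before R2 ends → R2 and R4 overlap.
R3 starts after R2 ends; R2 is clear from here.
R3 starts after R4 ends; R4 is clear from here.
R5 starts after R3 ends; R3 is clear from here.
R6 starts after R5 ends; R5 is clear from here.
R7 starts after R6 ends; R6 is clear from here.
R8 starts before R7 ends → R7 and R8 overlap.
Overlapping pairs: R2 & R4, R7 & R8 — 2 in total.

2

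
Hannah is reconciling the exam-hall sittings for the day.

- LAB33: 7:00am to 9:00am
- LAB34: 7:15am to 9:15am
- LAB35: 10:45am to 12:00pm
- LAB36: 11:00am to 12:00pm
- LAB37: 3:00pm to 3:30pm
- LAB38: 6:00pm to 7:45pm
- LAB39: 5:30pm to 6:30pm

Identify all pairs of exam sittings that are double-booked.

LAB33 & LAB34, LAB35 & LAB36, LAB38 & LAB39

Check each pair: they overlap iff neither finishes before the other starts.
Sorted by start: LAB33, LAB34, LAB35, LAB36, LAB37, LAB39, LAB38.
LAB34 starts before LAB33 ends → LAB33 and LAB34 overlap.
LAB35 starts after LAB33 ends; LAB33 is clear from here.
LAB35 starts after LAB34 ends; LAB34 is clear from here.
LAB36 starts before LAB35 ends → LAB35 and LAB36 overlap.
LAB37 starts after LAB35 ends; LAB35 is clear from here.
LAB37 starts after LAB36 ends; LAB36 is clear from here.
LAB39 starts after LAB37 ends; LAB37 is clear from here.
LAB38 starts before LAB39 ends → LAB39 and LAB38 overlap.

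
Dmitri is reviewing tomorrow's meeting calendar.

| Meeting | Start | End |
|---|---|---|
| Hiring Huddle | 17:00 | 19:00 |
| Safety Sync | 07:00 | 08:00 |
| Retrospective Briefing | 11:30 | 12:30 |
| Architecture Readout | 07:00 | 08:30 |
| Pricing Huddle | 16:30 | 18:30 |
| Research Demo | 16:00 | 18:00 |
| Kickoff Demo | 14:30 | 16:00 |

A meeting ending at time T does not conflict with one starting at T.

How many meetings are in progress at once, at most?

3

Walk through starts and ends in time order (an end at T is processed before a start at T):
07:00 start Architecture Readout → 1
07:00 start Safety Sync → 2
08:00 end Safety Sync → 1
08:30 end Architecture Readout → 0
11:30 start Retrospective Briefing → 1
12:30 end Retrospective Briefing → 0
14:30 start Kickoff Demo → 1
16:00 end Kickoff Demo → 0
16:00 start Research Demo → 1
16:30 start Pricing Huddle → 2
17:00 start Hiring Huddle → 3
18:00 end Research Demo → 2
18:30 end Pricing Huddle → 1
19:00 end Hiring Huddle → 0
Peak is 3, at 17:00 (Hiring Huddle, Pricing Huddle, Research Demo).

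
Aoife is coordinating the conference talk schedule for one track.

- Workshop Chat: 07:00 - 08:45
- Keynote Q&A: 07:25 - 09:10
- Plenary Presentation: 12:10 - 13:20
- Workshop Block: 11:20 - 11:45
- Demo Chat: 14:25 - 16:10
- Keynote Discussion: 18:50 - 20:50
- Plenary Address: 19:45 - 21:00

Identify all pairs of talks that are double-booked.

Check each pair: they overlap iff neither finishes before the other starts.
Sorted by start: Workshop Chat, Keynote Q&A, Workshop Block, Plenary Presentation, Demo Chat, Keynote Discussion, Plenary Address.
Keynote Q&A starts before Workshop Chat ends → Workshop Chat and Keynote Q&A overlap.
Workshop Block starts after Workshop Chat ends, so nothing later overlaps Workshop Chat either.
Workshop Block starts after Keynote Q&A ends, so nothing later overlaps Keynote Q&A either.
Plenary Presentation starts after Workshop Block ends, so nothing later overlaps Workshop Block either.
Demo Chat starts after Plenary Presentation ends, so nothing later overlaps Plenary Presentation either.
Keynote Discussion starts after Demo Chat ends, so nothing later overlaps Demo Chat either.
Plenary Address starts before Keynote Discussion ends → Keynote Discussion and Plenary Address overlap.

Keynote Discussion & Plenary Address, Keynote Q&A & Workshop Chat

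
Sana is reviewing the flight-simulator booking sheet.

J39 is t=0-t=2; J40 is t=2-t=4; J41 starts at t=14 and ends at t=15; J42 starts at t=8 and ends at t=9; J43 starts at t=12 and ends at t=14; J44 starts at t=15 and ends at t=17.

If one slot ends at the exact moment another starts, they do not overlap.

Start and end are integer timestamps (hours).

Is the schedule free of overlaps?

Yes

Sorted by start: J39, J40, J42, J43, J41, J44.
J40 starts exactly when J39 ends (back-to-back, no overlap) — done with J39.
J42 starts after J40 ends — done with J40.
J43 starts after J42 ends — done with J42.
J41 starts exactly when J43 ends (back-to-back, no overlap) — done with J43.
J44 starts exactly when J41 ends (back-to-back, no overlap).
Every pair is clear; the schedule has no overlaps.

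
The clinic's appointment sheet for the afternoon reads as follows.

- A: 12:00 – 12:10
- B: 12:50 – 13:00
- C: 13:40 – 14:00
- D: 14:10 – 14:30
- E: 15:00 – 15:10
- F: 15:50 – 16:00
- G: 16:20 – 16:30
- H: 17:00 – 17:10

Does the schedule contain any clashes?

Two intervals overlap when each starts before the other ends.
Sorted by start: A, B, C, D, E, F, G, H.
B starts after A ends, so A has no further overlaps.
C starts after B ends, so B has no further overlaps.
D starts after C ends, so C has no further overlaps.
E starts after D ends, so D has no further overlaps.
F starts after E ends, so E has no further overlaps.
G starts after F ends, so F has no further overlaps.
H starts after G ends.
Every pair is clear; the schedule has no overlaps.

No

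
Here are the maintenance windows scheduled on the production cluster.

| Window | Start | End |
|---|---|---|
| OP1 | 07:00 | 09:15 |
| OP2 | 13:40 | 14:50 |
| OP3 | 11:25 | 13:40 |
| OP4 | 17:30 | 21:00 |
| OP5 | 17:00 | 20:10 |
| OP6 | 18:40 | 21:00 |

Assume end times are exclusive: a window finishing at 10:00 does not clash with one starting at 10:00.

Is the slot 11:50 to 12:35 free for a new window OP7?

OP1: ends 09:15 at or before OP7 starts 11:50 → clear.
OP3: starts 11:25 before OP7 ends 12:35, and ends 13:40 after OP7 starts 11:50 → overlap.
OP2: starts 13:40 at or after OP7 ends 12:35 → clear.
OP5: starts 17:00 at or after OP7 ends 12:35 → clear.
OP4: starts 17:30 at or after OP7 ends 12:35 → clear.
OP6: starts 18:40 at or after OP7 ends 12:35 → clear.
OP7 overlaps OP3.

No — it overlaps OP3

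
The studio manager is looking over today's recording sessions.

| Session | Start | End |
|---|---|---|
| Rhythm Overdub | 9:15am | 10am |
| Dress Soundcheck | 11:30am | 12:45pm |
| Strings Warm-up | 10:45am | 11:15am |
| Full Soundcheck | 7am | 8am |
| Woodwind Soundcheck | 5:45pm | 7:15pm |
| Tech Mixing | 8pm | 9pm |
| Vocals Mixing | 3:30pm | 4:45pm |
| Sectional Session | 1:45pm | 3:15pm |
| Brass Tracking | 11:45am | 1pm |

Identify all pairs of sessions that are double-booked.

Brass Tracking & Dress Soundcheck

Sorted by start: Full Soundcheck, Rhythm Overdub, Strings Warm-up, Dress Soundcheck, Brass Tracking, Sectional Session, Vocals Mixing, Woodwind Soundcheck, Tech Mixing.
Rhythm Overdub starts after Full Soundcheck ends, so nothing later overlaps Full Soundcheck either.
Strings Warm-up starts after Rhythm Overdub ends, so nothing later overlaps Rhythm Overdub either.
Dress Soundcheck starts after Strings Warm-up ends, so nothing later overlaps Strings Warm-up either.
Brass Tracking starts before Dress Soundcheck ends → Dress Soundcheck and Brass Tracking overlap.
Sectional Session starts after Dress Soundcheck ends, so nothing later overlaps Dress Soundcheck either.
Sectional Session starts after Brass Tracking ends, so nothing later overlaps Brass Tracking either.
Vocals Mixing starts after Sectional Session ends, so nothing later overlaps Sectional Session either.
Woodwind Soundcheck starts after Vocals Mixing ends, so nothing later overlaps Vocals Mixing either.
Tech Mixing starts after Woodwind Soundcheck ends.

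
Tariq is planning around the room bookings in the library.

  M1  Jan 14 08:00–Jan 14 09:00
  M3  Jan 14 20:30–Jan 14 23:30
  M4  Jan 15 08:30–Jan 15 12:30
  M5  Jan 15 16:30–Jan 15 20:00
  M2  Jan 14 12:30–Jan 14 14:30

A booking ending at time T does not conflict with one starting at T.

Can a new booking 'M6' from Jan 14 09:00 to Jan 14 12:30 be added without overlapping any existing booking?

M1: ends Jan 14 09:00 at or before M6 starts Jan 14 09:00 → clear.
M2: starts Jan 14 12:30 at or after M6 ends Jan 14 12:30 → clear.
M3: starts Jan 14 20:30 at or after M6 ends Jan 14 12:30 → clear.
M4: starts Jan 15 08:30 at or after M6 ends Jan 14 12:30 → clear.
M5: starts Jan 15 16:30 at or after M6 ends Jan 14 12:30 → clear.

Yes — the slot is free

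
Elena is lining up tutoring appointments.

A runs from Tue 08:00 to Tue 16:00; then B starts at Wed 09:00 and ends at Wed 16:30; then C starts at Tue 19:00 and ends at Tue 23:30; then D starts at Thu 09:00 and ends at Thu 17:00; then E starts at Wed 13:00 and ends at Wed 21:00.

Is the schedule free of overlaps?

No

Sorted by start: A, C, B, E, D.
C starts after A ends, so A has no further overlaps.
B starts after C ends, so C has no further overlaps.
E starts before B ends → B and E overlap.
That's a conflict, so the schedule is not conflict-free.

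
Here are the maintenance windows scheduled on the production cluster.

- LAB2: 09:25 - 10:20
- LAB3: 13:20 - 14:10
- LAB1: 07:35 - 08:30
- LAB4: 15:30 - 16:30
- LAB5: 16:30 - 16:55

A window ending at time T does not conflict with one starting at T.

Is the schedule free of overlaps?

Two intervals overlap when each starts before the other ends.
Sorted by start: LAB1, LAB2, LAB3, LAB4, LAB5.
LAB2 starts after LAB1 ends — done with LAB1.
LAB3 starts after LAB2 ends — done with LAB2.
LAB4 starts after LAB3 ends — done with LAB3.
LAB5 starts exactly when LAB4 ends (back-to-back, no overlap).
Every pair is clear; the schedule has no overlaps.

Yes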